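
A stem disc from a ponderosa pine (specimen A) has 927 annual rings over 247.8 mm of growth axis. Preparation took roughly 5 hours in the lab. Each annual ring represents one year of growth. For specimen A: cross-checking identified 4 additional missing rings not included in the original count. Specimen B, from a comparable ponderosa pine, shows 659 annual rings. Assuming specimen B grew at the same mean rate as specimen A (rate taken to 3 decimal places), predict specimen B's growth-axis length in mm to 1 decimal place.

175.3 mm

Specimen A: true annual ring count = 927 + 4 = 931.
A: Mean rate = 247.8 mm / 931 years ≈ 0.266 mm/yr.
For B, 0.266 mm/year × 659 years = 175.3 mm.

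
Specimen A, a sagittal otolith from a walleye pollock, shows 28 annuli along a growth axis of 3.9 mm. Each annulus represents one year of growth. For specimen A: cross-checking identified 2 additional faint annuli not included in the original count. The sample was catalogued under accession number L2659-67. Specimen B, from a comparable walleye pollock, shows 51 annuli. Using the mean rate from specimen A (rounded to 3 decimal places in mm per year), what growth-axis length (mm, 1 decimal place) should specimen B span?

6.6 mm

Specimen A: correcting the raw count gives 28 + 2 = 30 true annuli.
A: Extension rate ≈ 3.9 / 30 = 0.130 mm/year.
Length of B = 0.130 × 51 = 6.6 mm.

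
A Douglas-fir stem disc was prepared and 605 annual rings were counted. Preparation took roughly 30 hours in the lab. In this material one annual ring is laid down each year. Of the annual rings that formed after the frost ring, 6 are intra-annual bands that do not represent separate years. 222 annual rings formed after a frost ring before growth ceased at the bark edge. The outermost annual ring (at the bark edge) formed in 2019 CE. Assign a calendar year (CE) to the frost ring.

1803 CE

222 annual rings post-date the frost ring.
222 − 6 false = 216 true annual rings after the frost ring.
2019 − 216 = 1803 CE.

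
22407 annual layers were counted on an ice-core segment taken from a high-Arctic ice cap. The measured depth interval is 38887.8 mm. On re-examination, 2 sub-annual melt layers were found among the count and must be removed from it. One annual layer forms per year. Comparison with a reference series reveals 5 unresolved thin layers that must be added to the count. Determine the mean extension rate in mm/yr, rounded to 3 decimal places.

1.735 mm/yr

After corrections the count is 22407 − 2 + 5 = 22410 annual layers.
Mean rate = 38887.8 mm / 22410 years ≈ 1.735 mm/yr.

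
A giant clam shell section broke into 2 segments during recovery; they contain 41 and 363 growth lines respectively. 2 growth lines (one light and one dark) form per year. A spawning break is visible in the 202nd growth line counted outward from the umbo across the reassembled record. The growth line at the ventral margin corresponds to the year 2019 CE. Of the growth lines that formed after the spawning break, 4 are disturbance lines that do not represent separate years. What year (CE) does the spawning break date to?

1920 CE

Total growth lines = 41 + 363 = 404.
The spawning break sits at growth line 202 from the umbo, so 404 − 202 = 202 growth lines formed after it.
Excluding 4 false growth lines: 202 − 4 = 198.
With 2 growth lines per year, 198 / 2 = 99 years.
Counting back 99 years from 2019 CE places the spawning break in 2019 − 99 = 1920 CE.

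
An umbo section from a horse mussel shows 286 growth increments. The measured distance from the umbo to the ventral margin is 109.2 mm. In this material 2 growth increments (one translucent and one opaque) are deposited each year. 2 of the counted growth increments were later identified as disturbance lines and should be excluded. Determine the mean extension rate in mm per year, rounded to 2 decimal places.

After corrections the count is 286 − 2 = 284 growth increments.
Dividing by 2 growth increments per year: 284 / 2 = 142 years.
Mean rate = 109.2 mm / 142 years ≈ 0.77 mm per year.

0.77 mm per year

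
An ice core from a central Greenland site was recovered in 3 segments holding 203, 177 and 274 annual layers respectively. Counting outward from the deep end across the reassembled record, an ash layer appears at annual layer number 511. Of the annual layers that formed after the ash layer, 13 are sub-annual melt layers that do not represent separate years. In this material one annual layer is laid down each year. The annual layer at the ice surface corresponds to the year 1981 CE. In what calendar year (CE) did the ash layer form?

1851 CE

Total annual layers = 203 + 177 + 274 = 654.
Between annual layer 511 and the ice surface there are 654 − 511 = 143 annual layers.
143 − 13 false = 130 true annual layers after the ash layer.
The annual layer at the ice surface is 1981 CE, so the ash layer dates to 1981 − 130 = 1851 CE.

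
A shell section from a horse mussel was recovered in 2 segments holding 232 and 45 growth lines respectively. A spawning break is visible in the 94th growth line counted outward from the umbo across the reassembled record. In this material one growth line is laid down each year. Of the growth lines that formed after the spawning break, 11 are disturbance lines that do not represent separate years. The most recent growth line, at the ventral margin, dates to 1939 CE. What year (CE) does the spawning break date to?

Total growth lines = 232 + 45 = 277.
Between growth line 94 and the ventral margin there are 277 − 94 = 183 growth lines.
Removing the 11 false growth lines leaves 183 − 11 = 172 true growth lines beyond the spawning break.
The growth line at the ventral margin is 1939 CE, so the spawning break dates to 1939 − 172 = 1767 CE.

1767 CE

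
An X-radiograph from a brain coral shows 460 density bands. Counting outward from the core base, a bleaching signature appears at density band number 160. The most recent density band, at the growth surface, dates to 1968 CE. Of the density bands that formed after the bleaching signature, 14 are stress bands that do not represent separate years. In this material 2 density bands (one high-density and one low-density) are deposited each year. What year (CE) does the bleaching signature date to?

The bleaching signature sits at density band 160 from the core base, so 460 − 160 = 300 density bands formed after it.
Removing the 14 false density bands leaves 300 − 14 = 286 true density bands beyond the bleaching signature.
Dividing by 2 density bands per year: 286 / 2 = 143 years.
1968 − 143 = 1825 CE.

1825 CE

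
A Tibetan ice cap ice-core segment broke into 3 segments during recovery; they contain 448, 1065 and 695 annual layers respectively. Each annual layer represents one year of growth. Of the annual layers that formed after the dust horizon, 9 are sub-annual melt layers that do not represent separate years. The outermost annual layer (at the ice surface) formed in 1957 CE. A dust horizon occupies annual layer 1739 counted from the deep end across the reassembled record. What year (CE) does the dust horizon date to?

Total annual layers = 448 + 1065 + 695 = 2208.
Between annual layer 1739 and the ice surface there are 2208 − 1739 = 469 annual layers.
Excluding 9 false annual layers: 469 − 9 = 460.
1957 − 460 = 1497 CE.

1497 CE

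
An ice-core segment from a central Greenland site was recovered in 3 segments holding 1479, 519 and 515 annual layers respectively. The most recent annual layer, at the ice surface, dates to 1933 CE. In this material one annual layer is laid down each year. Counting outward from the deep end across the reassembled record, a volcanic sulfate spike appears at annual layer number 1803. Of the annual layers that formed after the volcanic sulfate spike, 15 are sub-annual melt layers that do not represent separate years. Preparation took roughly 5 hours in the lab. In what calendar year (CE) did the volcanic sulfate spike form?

1238 CE

Total annual layers = 1479 + 519 + 515 = 2513.
2513 − 1803 = 710 annual layers lie beyond the volcanic sulfate spike toward the ice surface.
Removing the 15 false annual layers leaves 710 − 15 = 695 true annual layers beyond the volcanic sulfate spike.
Counting back 695 years from 1933 CE places the volcanic sulfate spike in 1933 − 695 = 1238 CE.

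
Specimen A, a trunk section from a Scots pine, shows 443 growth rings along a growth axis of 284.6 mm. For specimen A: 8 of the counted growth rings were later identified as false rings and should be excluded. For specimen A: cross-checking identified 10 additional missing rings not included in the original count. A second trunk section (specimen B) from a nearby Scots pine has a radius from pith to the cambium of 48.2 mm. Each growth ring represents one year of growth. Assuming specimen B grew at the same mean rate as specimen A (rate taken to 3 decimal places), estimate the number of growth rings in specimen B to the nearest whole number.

Specimen A: adjusted count: 443 − 8 + 10 = 445 growth rings.
A: 284.6 mm over 445 years gives 284.6 / 445 ≈ 0.640 mm/yr.
B spans 48.2 / 0.640 = 75.31 years ≈ 75 growth rings.

75 growth rings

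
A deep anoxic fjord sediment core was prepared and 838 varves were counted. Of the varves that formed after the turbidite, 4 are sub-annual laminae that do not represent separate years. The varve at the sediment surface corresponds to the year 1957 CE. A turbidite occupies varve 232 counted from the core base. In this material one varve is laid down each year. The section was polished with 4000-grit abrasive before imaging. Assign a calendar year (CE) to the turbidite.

1355 CE

The turbidite sits at varve 232 from the core base, so 838 − 232 = 606 varves formed after it.
Removing the 4 false varves leaves 606 − 4 = 602 true varves beyond the turbidite.
1957 − 602 = 1355 CE.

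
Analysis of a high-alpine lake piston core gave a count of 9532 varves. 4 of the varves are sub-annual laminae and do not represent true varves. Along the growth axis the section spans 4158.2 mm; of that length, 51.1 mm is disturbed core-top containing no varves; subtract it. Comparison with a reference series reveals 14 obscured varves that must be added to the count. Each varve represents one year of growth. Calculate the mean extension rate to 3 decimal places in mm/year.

Adjusted count: 9532 − 4 + 14 = 9542 varves.
Removing the 51.1 mm offcut leaves 4158.2 − 51.1 = 4107.1 mm.
Mean rate = 4107.1 mm / 9542 years ≈ 0.430 mm/year.

0.430 mm/year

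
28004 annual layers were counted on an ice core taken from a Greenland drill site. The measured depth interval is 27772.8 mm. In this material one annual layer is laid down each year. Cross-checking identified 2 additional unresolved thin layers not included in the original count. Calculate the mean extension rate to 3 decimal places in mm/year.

0.992 mm/year

Correcting the raw count gives 28004 + 2 = 28006 true annual layers.
27772.8 mm over 28006 years gives 27772.8 / 28006 ≈ 0.992 mm/year.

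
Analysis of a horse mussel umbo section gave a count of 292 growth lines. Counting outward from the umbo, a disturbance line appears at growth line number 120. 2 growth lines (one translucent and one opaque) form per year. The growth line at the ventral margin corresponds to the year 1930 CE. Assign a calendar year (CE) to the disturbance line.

The disturbance line sits at growth line 120 from the umbo, so 292 − 120 = 172 growth lines formed after it.
With 2 growth lines per year, 172 / 2 = 86 years.
1930 − 86 = 1844 CE.

1844 CE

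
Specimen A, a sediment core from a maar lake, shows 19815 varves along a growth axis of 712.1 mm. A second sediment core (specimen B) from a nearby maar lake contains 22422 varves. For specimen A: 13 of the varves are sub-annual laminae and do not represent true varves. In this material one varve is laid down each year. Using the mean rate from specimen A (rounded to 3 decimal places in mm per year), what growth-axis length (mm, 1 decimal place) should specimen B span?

807.2 mm

Specimen A: after corrections the count is 19815 − 13 = 19802 varves.
A: Extension rate ≈ 712.1 / 19802 = 0.036 mm/year.
For B, 0.036 mm/year × 22422 years = 807.2 mm.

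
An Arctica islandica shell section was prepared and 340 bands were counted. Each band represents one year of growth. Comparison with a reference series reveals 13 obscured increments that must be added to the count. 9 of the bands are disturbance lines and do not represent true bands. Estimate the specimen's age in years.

344 years

Correcting the raw count gives 340 − 9 + 13 = 344 true bands.
At one band per year, that is 344 years.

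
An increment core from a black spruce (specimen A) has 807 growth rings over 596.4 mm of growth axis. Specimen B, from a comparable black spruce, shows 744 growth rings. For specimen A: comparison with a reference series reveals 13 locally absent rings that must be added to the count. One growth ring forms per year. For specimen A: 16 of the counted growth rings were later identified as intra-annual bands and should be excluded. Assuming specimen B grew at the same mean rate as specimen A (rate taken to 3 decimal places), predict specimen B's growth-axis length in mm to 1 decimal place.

Specimen A: after corrections the count is 807 − 16 + 13 = 804 growth rings.
A: Extension rate ≈ 596.4 / 804 = 0.742 mm/yr.
B's length ≈ 0.742 × 744 = 552.0 mm.

552.0 mm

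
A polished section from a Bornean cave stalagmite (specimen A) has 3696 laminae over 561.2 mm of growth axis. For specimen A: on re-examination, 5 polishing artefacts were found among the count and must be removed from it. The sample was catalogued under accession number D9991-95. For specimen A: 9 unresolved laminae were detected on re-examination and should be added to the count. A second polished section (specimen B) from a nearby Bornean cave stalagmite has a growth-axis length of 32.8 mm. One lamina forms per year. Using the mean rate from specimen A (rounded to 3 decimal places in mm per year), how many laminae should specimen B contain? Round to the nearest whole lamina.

Specimen A: correcting the raw count gives 3696 − 5 + 9 = 3700 true laminae.
A: Extension rate ≈ 561.2 / 3700 = 0.152 mm/yr.
Specimen B: 32.8 mm / 0.152 mm per year = 215.79 years ≈ 216 laminae.

216 laminae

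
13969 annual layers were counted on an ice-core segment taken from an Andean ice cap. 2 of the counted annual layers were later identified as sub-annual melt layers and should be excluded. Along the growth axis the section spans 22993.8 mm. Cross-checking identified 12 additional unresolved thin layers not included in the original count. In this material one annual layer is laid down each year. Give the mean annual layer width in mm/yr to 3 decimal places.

True annual layer count = 13969 − 2 + 12 = 13979.
22993.8 mm over 13979 years gives 22993.8 / 13979 ≈ 1.645 mm/yr.

1.645 mm/yr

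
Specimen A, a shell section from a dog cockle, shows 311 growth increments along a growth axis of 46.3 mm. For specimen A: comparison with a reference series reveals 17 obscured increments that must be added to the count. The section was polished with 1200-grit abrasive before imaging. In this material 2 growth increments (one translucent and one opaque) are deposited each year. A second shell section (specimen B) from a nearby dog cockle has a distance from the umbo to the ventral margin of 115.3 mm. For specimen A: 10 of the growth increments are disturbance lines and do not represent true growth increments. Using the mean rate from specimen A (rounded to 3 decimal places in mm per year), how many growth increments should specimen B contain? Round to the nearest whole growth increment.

Specimen A: correcting the raw count gives 311 − 10 + 17 = 318 true growth increments.
Specimen A: 318 growth increments at 2 per year is 318 / 2 = 159 years.
A: Mean rate = 46.3 mm / 159 years ≈ 0.291 mm/year.
Specimen B: 115.3 mm / 0.291 mm per year = 396.22 years; at 2 growth increments per year that is 396.22 × 2 ≈ 792 growth increments.

792 growth increments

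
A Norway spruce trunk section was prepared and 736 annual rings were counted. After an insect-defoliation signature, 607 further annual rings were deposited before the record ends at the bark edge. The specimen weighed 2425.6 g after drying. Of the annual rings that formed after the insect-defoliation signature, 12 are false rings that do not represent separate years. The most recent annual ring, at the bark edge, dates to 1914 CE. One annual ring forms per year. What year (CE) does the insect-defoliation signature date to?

1319 CE

There are 607 annual rings younger than the insect-defoliation signature.
607 − 12 false = 595 true annual rings after the insect-defoliation signature.
Counting back 595 years from 1914 CE places the insect-defoliation signature in 1914 − 595 = 1319 CE.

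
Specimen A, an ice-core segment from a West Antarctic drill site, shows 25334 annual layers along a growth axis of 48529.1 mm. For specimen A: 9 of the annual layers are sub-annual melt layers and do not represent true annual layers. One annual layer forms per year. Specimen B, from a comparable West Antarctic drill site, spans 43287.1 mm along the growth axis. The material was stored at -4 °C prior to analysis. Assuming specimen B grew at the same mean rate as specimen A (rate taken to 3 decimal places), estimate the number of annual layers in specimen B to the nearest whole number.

Specimen A: correcting the raw count gives 25334 − 9 = 25325 true annual layers.
A: Extension rate ≈ 48529.1 / 25325 = 1.916 mm/yr.
For B, 43287.1 / 1.916 = 22592.43 years ≈ 22592 annual layers.

22592 annual layers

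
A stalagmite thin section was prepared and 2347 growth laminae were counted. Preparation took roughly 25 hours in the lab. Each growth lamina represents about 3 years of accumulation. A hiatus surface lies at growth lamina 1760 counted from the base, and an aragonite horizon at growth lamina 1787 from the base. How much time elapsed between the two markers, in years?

81 years

1787 − 1760 = 27 growth laminae lie between the two events.
Multiplying by 3 years per growth lamina: 27 × 3 = 81 years.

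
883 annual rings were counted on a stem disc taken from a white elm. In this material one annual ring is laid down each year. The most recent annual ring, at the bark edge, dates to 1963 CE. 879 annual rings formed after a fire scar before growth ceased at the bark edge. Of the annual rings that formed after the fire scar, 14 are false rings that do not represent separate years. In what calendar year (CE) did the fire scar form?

879 annual rings formed after the fire scar.
879 − 14 false = 865 true annual rings after the fire scar.
1963 − 865 = 1098 CE.

1098 CE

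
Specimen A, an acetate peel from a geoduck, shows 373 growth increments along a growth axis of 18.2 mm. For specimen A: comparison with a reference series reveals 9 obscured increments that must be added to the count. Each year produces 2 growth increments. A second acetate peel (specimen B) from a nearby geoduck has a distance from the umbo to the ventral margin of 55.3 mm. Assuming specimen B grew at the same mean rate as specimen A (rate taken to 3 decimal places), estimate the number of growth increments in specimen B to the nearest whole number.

Specimen A: adjusted count: 373 + 9 = 382 growth increments.
Specimen A: dividing by 2 growth increments per year: 382 / 2 = 191 years.
A: 18.2 mm over 191 years gives 18.2 / 191 ≈ 0.095 mm per year.
For B, 55.3 / 0.095 = 582.11 years; at 2 growth increments per year that is 582.11 × 2 ≈ 1164 growth increments.

1164 growth increments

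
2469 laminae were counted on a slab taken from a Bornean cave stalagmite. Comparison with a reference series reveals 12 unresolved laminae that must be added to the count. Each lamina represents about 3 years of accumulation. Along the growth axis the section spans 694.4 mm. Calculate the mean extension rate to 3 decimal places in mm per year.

True lamina count = 2469 + 12 = 2481.
At 3 years per lamina, 2481 × 3 = 7443 years.
Extension rate ≈ 694.4 / 7443 = 0.093 mm per year.

0.093 mm per year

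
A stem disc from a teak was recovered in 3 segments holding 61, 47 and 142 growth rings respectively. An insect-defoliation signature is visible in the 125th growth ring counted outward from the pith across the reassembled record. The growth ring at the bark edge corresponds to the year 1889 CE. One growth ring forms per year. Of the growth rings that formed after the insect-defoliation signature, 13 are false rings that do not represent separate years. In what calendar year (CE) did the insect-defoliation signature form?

1777 CE

Total growth rings = 61 + 47 + 142 = 250.
Between growth ring 125 and the bark edge there are 250 − 125 = 125 growth rings.
Excluding 13 false growth rings: 125 − 13 = 112.
The growth ring at the bark edge is 1889 CE, so the insect-defoliation signature dates to 1889 − 112 = 1777 CE.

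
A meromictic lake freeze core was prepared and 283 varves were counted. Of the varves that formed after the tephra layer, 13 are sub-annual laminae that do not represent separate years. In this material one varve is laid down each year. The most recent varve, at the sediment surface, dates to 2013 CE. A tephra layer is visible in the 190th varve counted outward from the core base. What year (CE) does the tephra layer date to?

Between varve 190 and the sediment surface there are 283 − 190 = 93 varves.
Removing the 13 false varves leaves 93 − 13 = 80 true varves beyond the tephra layer.
2013 − 80 = 1933 CE.

1933 CE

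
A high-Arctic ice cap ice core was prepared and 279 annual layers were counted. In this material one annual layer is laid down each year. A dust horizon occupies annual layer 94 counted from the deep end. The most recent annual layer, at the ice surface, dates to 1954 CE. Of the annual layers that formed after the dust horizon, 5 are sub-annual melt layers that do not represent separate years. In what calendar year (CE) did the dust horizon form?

1774 CE

Between annual layer 94 and the ice surface there are 279 − 94 = 185 annual layers.
Removing the 5 false annual layers leaves 185 − 5 = 180 true annual layers beyond the dust horizon.
1954 − 180 = 1774 CE.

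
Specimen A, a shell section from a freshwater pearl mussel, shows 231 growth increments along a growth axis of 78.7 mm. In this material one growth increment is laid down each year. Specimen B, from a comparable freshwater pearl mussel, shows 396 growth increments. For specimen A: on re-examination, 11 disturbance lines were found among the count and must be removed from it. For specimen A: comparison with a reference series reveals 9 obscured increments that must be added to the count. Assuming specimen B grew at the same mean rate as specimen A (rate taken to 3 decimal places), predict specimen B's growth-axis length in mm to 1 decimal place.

Specimen A: adjusted count: 231 − 11 + 9 = 229 growth increments.
A: Mean rate = 78.7 mm / 229 years ≈ 0.344 mm/year.
For B, 0.344 mm/year × 396 years = 136.2 mm.

136.2 mm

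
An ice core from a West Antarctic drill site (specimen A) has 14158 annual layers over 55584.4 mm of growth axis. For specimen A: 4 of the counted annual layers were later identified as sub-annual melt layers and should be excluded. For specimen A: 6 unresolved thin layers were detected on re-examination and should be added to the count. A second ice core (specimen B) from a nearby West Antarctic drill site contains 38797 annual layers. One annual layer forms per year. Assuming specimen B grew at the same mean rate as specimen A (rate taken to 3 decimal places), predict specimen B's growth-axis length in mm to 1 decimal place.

Specimen A: correcting the raw count gives 14158 − 4 + 6 = 14160 true annual layers.
A: Mean rate = 55584.4 mm / 14160 years ≈ 3.925 mm per year.
For B, 3.925 mm/year × 38797 years = 152278.2 mm.

152278.2 mm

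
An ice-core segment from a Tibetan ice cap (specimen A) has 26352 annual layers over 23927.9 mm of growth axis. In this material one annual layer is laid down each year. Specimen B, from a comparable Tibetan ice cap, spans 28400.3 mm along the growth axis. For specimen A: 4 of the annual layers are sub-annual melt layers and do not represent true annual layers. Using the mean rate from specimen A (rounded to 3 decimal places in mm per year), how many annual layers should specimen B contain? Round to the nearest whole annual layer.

Specimen A: true annual layer count = 26352 − 4 = 26348.
A: Mean rate = 23927.9 mm / 26348 years ≈ 0.908 mm/yr.
For B, 28400.3 / 0.908 = 31277.86 years ≈ 31278 annual layers.

31278 annual layers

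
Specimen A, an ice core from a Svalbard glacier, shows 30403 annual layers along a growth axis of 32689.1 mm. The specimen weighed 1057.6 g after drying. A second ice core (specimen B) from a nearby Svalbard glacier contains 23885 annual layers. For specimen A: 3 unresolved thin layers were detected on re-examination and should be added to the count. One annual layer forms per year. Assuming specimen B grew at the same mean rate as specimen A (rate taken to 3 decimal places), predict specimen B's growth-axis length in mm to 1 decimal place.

25676.4 mm

Specimen A: correcting the raw count gives 30403 + 3 = 30406 true annual layers.
A: Mean rate = 32689.1 mm / 30406 years ≈ 1.075 mm/yr.
For B, 1.075 mm/year × 23885 years = 25676.4 mm.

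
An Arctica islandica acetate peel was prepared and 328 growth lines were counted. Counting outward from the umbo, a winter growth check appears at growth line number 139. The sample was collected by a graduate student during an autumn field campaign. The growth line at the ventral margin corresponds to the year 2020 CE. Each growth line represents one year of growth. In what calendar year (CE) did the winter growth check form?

1831 CE

328 − 139 = 189 growth lines lie beyond the winter growth check toward the ventral margin.
Counting back 189 years from 2020 CE places the winter growth check in 2020 − 189 = 1831 CE.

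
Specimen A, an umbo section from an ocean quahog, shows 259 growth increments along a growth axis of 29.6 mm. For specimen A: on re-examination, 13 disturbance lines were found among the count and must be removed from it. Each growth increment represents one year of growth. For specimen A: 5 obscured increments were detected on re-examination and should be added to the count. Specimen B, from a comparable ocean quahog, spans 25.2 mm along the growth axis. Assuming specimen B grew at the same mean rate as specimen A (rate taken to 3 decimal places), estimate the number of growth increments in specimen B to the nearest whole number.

Specimen A: true growth increment count = 259 − 13 + 5 = 251.
A: Mean rate = 29.6 mm / 251 years ≈ 0.118 mm per year.
Specimen B: 25.2 mm / 0.118 mm per year = 213.56 years ≈ 214 growth increments.

214 growth increments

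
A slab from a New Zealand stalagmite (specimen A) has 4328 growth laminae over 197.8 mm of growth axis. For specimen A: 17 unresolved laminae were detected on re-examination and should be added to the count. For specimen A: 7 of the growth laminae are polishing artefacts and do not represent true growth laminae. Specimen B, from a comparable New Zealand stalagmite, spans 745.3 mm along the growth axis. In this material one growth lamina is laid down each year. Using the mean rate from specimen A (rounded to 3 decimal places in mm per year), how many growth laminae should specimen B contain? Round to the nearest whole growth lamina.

16202 growth laminae

Specimen A: adjusted count: 4328 − 7 + 17 = 4338 growth laminae.
A: 197.8 mm over 4338 years gives 197.8 / 4338 ≈ 0.046 mm/yr.
B spans 745.3 / 0.046 = 16202.17 years ≈ 16202 growth laminae.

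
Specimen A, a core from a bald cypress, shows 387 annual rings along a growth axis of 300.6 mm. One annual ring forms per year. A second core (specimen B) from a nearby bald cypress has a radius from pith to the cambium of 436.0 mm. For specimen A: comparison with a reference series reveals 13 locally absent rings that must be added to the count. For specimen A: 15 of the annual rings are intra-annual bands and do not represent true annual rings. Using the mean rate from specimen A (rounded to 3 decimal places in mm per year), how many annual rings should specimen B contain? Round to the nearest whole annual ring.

Specimen A: true annual ring count = 387 − 15 + 13 = 385.
A: 300.6 mm over 385 years gives 300.6 / 385 ≈ 0.781 mm/yr.
B spans 436.0 / 0.781 = 558.26 years ≈ 558 annual rings.

558 annual rings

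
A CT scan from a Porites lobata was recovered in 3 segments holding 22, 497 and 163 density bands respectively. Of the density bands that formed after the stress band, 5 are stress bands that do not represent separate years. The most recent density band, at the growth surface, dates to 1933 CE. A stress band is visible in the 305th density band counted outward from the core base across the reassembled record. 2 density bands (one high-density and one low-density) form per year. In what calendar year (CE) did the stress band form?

1747 CE

Total density bands = 22 + 497 + 163 = 682.
Between density band 305 and the growth surface there are 682 − 305 = 377 density bands.
377 − 5 false = 372 true density bands after the stress band.
Dividing by 2 density bands per year: 372 / 2 = 186 years.
1933 − 186 = 1747 CE.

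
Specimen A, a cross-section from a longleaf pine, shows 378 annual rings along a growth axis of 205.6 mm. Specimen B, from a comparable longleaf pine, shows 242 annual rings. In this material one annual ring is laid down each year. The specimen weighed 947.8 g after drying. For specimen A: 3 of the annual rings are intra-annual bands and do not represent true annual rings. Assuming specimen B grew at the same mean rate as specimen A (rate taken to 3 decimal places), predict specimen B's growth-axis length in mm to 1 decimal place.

132.6 mm

Specimen A: after corrections the count is 378 − 3 = 375 annual rings.
A: Mean rate = 205.6 mm / 375 years ≈ 0.548 mm per year.
Length of B = 0.548 × 242 = 132.6 mm.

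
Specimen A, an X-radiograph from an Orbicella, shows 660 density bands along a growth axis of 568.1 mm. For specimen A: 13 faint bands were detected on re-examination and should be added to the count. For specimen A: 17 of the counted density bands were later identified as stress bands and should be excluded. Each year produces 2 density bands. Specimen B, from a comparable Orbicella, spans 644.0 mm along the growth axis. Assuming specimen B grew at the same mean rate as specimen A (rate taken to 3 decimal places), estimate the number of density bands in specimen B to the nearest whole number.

Specimen A: after corrections the count is 660 − 17 + 13 = 656 density bands.
Specimen A: dividing by 2 density bands per year: 656 / 2 = 328 years.
A: Extension rate ≈ 568.1 / 328 = 1.732 mm/year.
For B, 644.0 / 1.732 = 371.82 years; at 2 density bands per year that is 371.82 × 2 ≈ 744 density bands.

744 density bands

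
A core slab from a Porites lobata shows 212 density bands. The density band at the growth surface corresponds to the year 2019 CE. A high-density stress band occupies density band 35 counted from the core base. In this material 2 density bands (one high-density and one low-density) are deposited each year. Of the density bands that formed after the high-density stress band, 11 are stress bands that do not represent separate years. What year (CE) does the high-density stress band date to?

1936 CE

Between density band 35 and the growth surface there are 212 − 35 = 177 density bands.
Removing the 11 false density bands leaves 177 − 11 = 166 true density bands beyond the high-density stress band.
Dividing by 2 density bands per year: 166 / 2 = 83 years.
The density band at the growth surface is 2019 CE, so the high-density stress band dates to 2019 − 83 = 1936 CE.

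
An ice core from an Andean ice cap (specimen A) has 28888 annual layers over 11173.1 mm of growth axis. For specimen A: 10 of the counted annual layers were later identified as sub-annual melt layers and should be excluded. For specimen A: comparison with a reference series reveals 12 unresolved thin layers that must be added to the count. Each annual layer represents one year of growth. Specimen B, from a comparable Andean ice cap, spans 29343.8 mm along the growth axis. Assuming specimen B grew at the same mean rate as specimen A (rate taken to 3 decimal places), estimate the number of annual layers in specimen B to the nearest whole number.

75824 annual layers

Specimen A: after corrections the count is 28888 − 10 + 12 = 28890 annual layers.
A: Mean rate = 11173.1 mm / 28890 years ≈ 0.387 mm/year.
B spans 29343.8 / 0.387 = 75823.77 years ≈ 75824 annual layers.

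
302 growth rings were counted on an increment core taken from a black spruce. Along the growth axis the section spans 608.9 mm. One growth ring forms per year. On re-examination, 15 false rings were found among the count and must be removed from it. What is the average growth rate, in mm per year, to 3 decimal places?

2.122 mm per year

After corrections the count is 302 − 15 = 287 growth rings.
608.9 mm over 287 years gives 608.9 / 287 ≈ 2.122 mm per year.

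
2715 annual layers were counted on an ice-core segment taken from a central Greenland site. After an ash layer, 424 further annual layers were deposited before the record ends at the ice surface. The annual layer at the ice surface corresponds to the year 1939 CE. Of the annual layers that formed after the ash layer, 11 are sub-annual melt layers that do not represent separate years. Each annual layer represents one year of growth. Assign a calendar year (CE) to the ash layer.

1526 CE

424 annual layers post-date the ash layer.
424 − 11 false = 413 true annual layers after the ash layer.
Counting back 413 years from 1939 CE places the ash layer in 1939 − 413 = 1526 CE.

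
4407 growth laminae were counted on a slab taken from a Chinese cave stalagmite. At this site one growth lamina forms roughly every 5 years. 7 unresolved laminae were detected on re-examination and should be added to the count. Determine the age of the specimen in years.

22070 years

Correcting the raw count gives 4407 + 7 = 4414 true growth laminae.
Multiplying by 5 years per growth lamina: 4414 × 5 = 22070 years.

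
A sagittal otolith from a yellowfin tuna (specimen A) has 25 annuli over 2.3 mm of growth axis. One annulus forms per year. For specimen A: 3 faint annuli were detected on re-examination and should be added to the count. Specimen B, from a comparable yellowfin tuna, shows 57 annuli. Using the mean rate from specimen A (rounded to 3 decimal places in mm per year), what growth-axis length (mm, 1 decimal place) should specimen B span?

Specimen A: true annulus count = 25 + 3 = 28.
A: Mean rate = 2.3 mm / 28 years ≈ 0.082 mm/year.
Length of B = 0.082 × 57 = 4.7 mm.

4.7 mm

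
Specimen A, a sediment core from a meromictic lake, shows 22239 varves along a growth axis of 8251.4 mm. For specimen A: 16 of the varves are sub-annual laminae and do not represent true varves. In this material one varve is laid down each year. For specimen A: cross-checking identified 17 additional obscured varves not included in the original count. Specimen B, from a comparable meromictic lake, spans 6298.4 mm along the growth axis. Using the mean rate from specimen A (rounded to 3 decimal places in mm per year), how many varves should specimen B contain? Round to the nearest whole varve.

16977 varves

Specimen A: correcting the raw count gives 22239 − 16 + 17 = 22240 true varves.
A: Extension rate ≈ 8251.4 / 22240 = 0.371 mm per year.
Specimen B: 6298.4 mm / 0.371 mm per year = 16976.82 years ≈ 16977 varves.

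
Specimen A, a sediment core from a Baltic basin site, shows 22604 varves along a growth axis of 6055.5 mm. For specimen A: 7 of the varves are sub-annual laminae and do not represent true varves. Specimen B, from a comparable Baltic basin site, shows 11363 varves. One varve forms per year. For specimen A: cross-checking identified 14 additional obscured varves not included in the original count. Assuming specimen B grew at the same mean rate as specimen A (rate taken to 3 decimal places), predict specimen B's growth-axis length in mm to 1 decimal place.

Specimen A: adjusted count: 22604 − 7 + 14 = 22611 varves.
A: Mean rate = 6055.5 mm / 22611 years ≈ 0.268 mm/year.
B's length ≈ 0.268 × 11363 = 3045.3 mm.

3045.3 mm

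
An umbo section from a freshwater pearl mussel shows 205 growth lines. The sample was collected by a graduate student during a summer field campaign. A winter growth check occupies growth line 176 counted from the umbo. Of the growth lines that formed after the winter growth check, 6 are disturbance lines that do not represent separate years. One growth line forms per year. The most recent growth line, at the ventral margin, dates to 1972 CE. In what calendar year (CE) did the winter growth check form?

Between growth line 176 and the ventral margin there are 205 − 176 = 29 growth lines.
Removing the 6 false growth lines leaves 29 − 6 = 23 true growth lines beyond the winter growth check.
The growth line at the ventral margin is 1972 CE, so the winter growth check dates to 1972 − 23 = 1949 CE.

1949 CE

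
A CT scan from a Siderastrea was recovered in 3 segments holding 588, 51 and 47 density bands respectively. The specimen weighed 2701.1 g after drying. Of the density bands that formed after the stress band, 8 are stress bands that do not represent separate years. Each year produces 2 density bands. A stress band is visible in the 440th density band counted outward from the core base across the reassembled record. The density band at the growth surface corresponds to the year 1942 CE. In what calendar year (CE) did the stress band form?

1823 CE

Total density bands = 588 + 51 + 47 = 686.
686 − 440 = 246 density bands lie beyond the stress band toward the growth surface.
Excluding 8 false density bands: 246 − 8 = 238.
Dividing by 2 density bands per year: 238 / 2 = 119 years.
1942 − 119 = 1823 CE.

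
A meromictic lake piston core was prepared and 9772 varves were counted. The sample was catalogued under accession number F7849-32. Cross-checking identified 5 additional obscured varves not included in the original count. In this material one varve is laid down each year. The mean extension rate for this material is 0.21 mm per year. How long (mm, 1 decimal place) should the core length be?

True varve count = 9772 + 5 = 9777.
Length ≈ 0.21 × 9777 = 2053.2 mm.

2053.2 mm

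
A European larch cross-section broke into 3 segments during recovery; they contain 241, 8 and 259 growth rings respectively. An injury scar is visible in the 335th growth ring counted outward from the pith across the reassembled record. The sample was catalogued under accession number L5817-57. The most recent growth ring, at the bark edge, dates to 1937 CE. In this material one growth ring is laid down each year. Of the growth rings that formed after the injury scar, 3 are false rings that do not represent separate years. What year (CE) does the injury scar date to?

1767 CE

Total growth rings = 241 + 8 + 259 = 508.
508 − 335 = 173 growth rings lie beyond the injury scar toward the bark edge.
Excluding 3 false growth rings: 173 − 3 = 170.
The growth ring at the bark edge is 1937 CE, so the injury scar dates to 1937 − 170 = 1767 CE.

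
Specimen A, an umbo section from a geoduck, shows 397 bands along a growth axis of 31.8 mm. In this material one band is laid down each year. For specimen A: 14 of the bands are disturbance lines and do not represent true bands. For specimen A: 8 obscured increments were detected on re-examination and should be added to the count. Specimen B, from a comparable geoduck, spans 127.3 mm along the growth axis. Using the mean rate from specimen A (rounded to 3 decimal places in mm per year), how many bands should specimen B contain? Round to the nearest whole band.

Specimen A: adjusted count: 397 − 14 + 8 = 391 bands.
A: Mean rate = 31.8 mm / 391 years ≈ 0.081 mm/yr.
B spans 127.3 / 0.081 = 1571.60 years ≈ 1572 bands.

1572 bands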